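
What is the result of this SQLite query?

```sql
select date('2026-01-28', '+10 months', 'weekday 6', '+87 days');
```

2027-02-23

Adding +10 months to 2026-01-28 gives 2026-11-28.
`weekday 6` advances to the next Saturday; 2026-11-28 is already a Saturday, so it stays at 2026-11-28.
Applying '+87 days' to 2026-11-28: counting 87 days forward gives 2027-02-23.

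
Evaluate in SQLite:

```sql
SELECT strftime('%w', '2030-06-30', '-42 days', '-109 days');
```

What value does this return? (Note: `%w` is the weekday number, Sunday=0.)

First apply '-42 days', '-109 days': 2030-06-30 → 2030-01-30.
2030-01-30 is a Wednesday; with Sunday=0 that is 3.

3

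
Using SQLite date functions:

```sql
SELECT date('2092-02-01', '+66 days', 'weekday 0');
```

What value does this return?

Applying '+66 days' to 2092-02-01: counting 66 days forward gives 2092-04-07.
`weekday 0` advances to the next Sunday; 2092-04-07 is a Monday, so it moves forward to 2092-04-13.

2092-04-13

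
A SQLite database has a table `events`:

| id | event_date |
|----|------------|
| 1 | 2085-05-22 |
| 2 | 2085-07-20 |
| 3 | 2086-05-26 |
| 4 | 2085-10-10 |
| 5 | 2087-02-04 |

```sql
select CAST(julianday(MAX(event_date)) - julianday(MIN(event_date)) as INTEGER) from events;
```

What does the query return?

MIN = 2085-05-22, MAX = 2087-02-04.
9 days remain in May 2085 after the 22nd (31 − 22).
Full months from June 2085 through January 2087 contribute their day counts.
Then 4 days into February 2087.
Total: 9 + 30 + 31 + 31 + 30 + 31 + 30 + 31 + 31 + 28 + 31 + 30 + 31 + 30 + 31 + 31 + 30 + 31 + 30 + 31 + 31 + 4 = 623.

623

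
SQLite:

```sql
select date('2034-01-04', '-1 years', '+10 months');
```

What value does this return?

Adding -1 year to 2034-01-04 gives 2033-01-04.
Adding +10 months to 2033-01-04 gives 2033-11-04.

2033-11-04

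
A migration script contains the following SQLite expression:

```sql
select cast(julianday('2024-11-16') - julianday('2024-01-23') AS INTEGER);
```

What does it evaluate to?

298

8 days remain in January 2024 after the 23rd (31 − 23).
Full months from February 2024 through October 2024 contribute their day counts.
Then 16 days into November 2024.
Total: 8 + 29 + 31 + 30 + 31 + 30 + 31 + 31 + 30 + 31 + 16 = 298.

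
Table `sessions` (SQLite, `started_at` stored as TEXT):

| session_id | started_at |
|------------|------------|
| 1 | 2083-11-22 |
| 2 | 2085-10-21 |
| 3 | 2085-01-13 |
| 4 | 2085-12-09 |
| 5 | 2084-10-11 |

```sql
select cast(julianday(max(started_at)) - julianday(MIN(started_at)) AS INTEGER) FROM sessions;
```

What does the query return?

MIN = 2083-11-22, MAX = 2085-12-09.
8 days remain in November 2083 after the 22nd (30 − 22).
Full months from December 2083 through November 2085 contribute their day counts.
Then 9 days into December 2085.
Total: 8 + 31 + 31 + 29 + 31 + 30 + 31 + 30 + 31 + 31 + 30 + 31 + 30 + 31 + 31 + 28 + 31 + 30 + 31 + 30 + 31 + 31 + 30 + 31 + 30 + 9 = 748.

748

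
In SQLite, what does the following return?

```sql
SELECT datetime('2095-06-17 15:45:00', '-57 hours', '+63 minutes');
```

-57 hours from 2095-06-17 15:45:00 is 2095-06-15 06:45:00 (crosses midnight).
63 minutes = 1h 3m; +63 minutes from 2095-06-15 06:45:00 is 2095-06-15 07:48:00.

2095-06-15 07:48:00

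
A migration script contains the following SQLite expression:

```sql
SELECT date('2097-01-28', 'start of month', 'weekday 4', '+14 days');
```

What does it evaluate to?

2097-01-17

`start of month` rewinds 2097-01-28 to 2097-01-01.
`weekday 4` advances to the next Thursday; 2097-01-01 is a Tuesday, so it moves forward to 2097-01-03.
Advancing 14 more days within January lands on 2097-01-17.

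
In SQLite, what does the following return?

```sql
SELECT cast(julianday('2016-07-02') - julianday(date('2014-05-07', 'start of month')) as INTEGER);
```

793

`start of month` rewinds 2014-05-07 to 2014-05-01.
30 days remain in May 2014 after the 1st (31 − 1).
Full months from June 2014 through June 2016 contribute their day counts.
Then 2 days into July 2016.
Total: 30 + 30 + 31 + 31 + 30 + 31 + 30 + 31 + 31 + 28 + 31 + 30 + 31 + 30 + 31 + 31 + 30 + 31 + 30 + 31 + 31 + 29 + 31 + 30 + 31 + 30 + 2 = 793.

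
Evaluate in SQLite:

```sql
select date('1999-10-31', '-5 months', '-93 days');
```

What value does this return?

Adding -5 months to 1999-10-31 gives 1999-05-31.
Applying '-93 days' to 1999-05-31: counting 93 days back gives 1999-02-27.

1999-02-27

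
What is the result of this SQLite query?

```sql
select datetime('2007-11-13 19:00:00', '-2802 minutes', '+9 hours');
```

2802 minutes = 46h 42m; -2802 minutes from 2007-11-13 19:00:00 is 2007-11-11 20:18:00 (crosses midnight).
+9 hours from 2007-11-11 20:18:00 is 2007-11-12 05:18:00 (crosses midnight).

2007-11-12 05:18:00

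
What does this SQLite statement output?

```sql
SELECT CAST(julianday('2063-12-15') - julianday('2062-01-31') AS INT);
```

683

0 days remain in January 2062 after the 31st (31 − 31).
Full months from February 2062 through November 2063 contribute their day counts.
Then 15 days into December 2063.
Total: 0 + 28 + 31 + 30 + 31 + 30 + 31 + 31 + 30 + 31 + 30 + 31 + 31 + 28 + 31 + 30 + 31 + 30 + 31 + 31 + 30 + 31 + 30 + 15 = 683.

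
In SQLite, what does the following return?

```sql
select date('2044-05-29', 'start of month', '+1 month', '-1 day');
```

`start of month` rewinds 2044-05-29 to 2044-05-01.
Adding +1 month to 2044-05-01 gives 2044-06-01.
Going back 1 day from 2044-06-01 reaches 2044-05-31 (last day of May, 31 days).

2044-05-31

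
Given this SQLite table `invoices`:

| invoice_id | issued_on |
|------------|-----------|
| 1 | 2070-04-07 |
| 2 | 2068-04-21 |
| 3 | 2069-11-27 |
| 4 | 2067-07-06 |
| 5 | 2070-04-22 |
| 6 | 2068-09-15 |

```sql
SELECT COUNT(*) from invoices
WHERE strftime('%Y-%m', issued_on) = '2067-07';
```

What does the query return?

Rows with year-month 2067-07: 2067-07-06 → 1.

1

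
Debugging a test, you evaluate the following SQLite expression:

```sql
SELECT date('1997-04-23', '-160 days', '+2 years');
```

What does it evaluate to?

Applying '-160 days' to 1997-04-23: counting 160 days back gives 1996-11-14.
Adding +2 years to 1996-11-14 gives 1998-11-14.

1998-11-14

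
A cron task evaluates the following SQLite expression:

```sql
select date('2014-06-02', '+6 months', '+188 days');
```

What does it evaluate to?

Adding +6 months to 2014-06-02 gives 2014-12-02.
Applying '+188 days' to 2014-12-02: counting 188 days forward gives 2015-06-08.

2015-06-08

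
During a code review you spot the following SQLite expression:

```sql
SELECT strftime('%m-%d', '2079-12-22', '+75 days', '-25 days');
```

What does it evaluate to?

First apply '+75 days', '-25 days': 2079-12-22 → 2080-02-10.
`%m-%d` extracts the month-day: 02-10.

02-10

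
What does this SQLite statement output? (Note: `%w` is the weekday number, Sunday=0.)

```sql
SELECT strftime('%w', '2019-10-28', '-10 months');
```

First apply '-10 months': 2019-10-28 → 2018-12-28.
2018-12-28 is a Friday; with Sunday=0 that is 5.

5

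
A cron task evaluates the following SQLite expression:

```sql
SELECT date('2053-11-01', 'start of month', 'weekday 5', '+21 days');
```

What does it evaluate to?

`start of month` rewinds 2053-11-01 to 2053-11-01.
`weekday 5` advances to the next Friday; 2053-11-01 is a Saturday, so it moves forward to 2053-11-07.
Advancing 21 more days within November lands on 2053-11-28.

2053-11-28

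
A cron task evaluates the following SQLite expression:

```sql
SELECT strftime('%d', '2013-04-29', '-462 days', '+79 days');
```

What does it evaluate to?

First apply '-462 days', '+79 days': 2013-04-29 → 2012-04-11.
`%d` extracts the 2-digit day of month: 11.

11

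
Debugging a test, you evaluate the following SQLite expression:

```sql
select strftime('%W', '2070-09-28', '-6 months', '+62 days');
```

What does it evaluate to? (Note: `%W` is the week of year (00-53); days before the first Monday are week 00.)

First apply '-6 months', '+62 days': 2070-09-28 → 2070-05-29.
2070-05-29 is a Thursday. SQLite's %W counts Mondays since the year started; the result is 21.

21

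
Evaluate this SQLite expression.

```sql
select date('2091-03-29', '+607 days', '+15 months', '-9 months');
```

Applying '+607 days' to 2091-03-29: counting 607 days forward gives 2092-11-25.
Adding +15 months to 2092-11-25 gives 2094-02-25.
Adding -9 months to 2094-02-25 gives 2093-05-25.

2093-05-25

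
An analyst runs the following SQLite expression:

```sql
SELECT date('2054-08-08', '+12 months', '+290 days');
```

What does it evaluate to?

2056-05-24

Adding +12 months to 2054-08-08 gives 2055-08-08.
Applying '+290 days' to 2055-08-08: counting 290 days forward gives 2056-05-24.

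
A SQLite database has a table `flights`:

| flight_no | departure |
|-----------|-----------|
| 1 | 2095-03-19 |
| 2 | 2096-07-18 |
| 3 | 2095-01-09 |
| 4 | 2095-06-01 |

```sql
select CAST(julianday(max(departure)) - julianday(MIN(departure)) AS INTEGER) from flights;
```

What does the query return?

556

MIN = 2095-01-09, MAX = 2096-07-18.
22 days remain in January 2095 after the 9th (31 − 9).
Full months from February 2095 through June 2096 contribute their day counts.
Then 18 days into July 2096.
Total: 22 + 28 + 31 + 30 + 31 + 30 + 31 + 31 + 30 + 31 + 30 + 31 + 31 + 29 + 31 + 30 + 31 + 30 + 18 = 556.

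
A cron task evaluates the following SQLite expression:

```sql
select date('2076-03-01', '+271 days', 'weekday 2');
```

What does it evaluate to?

Applying '+271 days' to 2076-03-01: counting 271 days forward gives 2076-11-27.
`weekday 2` advances to the next Tuesday; 2076-11-27 is a Friday, so it moves forward to 2076-12-01.

2076-12-01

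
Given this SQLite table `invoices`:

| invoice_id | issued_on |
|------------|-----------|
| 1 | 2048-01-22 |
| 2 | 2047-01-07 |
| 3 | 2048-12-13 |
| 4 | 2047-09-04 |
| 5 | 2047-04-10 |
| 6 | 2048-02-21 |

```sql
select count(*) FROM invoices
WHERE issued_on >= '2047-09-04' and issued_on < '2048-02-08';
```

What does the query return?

Rows in [2047-09-04, 2048-02-08): 2048-01-22, 2047-09-04 → 2 rows.

2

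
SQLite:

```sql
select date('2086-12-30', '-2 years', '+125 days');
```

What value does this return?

2085-05-04

Adding -2 years to 2086-12-30 gives 2084-12-30.
Applying '+125 days' to 2084-12-30: counting 125 days forward gives 2085-05-04.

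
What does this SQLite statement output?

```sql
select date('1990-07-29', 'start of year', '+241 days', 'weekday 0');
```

`start of year` rewinds 1990-07-29 to 1990-01-01.
Applying '+241 days' to 1990-01-01: counting 241 days forward gives 1990-08-30.
`weekday 0` advances to the next Sunday; 1990-08-30 is a Thursday, so it moves forward to 1990-09-02.

1990-09-02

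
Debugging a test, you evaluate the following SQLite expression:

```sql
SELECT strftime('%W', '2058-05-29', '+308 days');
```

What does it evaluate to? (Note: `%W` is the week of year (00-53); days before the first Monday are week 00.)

13

First apply '+308 days': 2058-05-29 → 2059-04-02.
2059-04-02 is a Wednesday. SQLite's %W counts Mondays since the year started; the result is 13.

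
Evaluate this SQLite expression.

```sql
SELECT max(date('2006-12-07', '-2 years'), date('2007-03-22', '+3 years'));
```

2010-03-22

date('2006-12-07', '-2 years') → 2004-12-07.
date('2007-03-22', '+3 years') → 2010-03-22.
Later of the two is 2010-03-22.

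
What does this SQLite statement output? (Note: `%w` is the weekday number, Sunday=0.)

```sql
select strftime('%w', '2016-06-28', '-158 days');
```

5

First apply '-158 days': 2016-06-28 → 2016-01-22.
2016-01-22 is a Friday; with Sunday=0 that is 5.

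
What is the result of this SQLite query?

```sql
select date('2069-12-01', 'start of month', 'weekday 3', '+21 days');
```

2069-12-25

`start of month` rewinds 2069-12-01 to 2069-12-01.
`weekday 3` advances to the next Wednesday; 2069-12-01 is a Sunday, so it moves forward to 2069-12-04.
Advancing 21 more days within December lands on 2069-12-25.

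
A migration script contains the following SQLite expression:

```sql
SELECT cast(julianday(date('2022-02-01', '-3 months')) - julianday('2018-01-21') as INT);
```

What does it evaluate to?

1380

Adding -3 months to 2022-02-01 gives 2021-11-01.
10 days remain in January 2018 after the 21st (31 − 21).
Full months from February 2018 through October 2021 contribute their day counts.
Then 1 day into November 2021.
Total: 10 + 28 + 31 + 30 + 31 + 30 + 31 + 31 + 30 + 31 + 30 + 31 + 31 + 28 + 31 + 30 + 31 + 30 + 31 + 31 + 30 + 31 + 30 + 31 + 31 + 29 + 31 + 30 + 31 + 30 + 31 + 31 + 30 + 31 + 30 + 31 + 31 + 28 + 31 + 30 + 31 + 30 + 31 + 31 + 30 + 31 + 1 = 1380.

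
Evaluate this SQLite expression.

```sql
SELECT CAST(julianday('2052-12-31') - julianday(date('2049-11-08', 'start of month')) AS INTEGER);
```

`start of month` rewinds 2049-11-08 to 2049-11-01.
29 days remain in November 2049 after the 1st (30 − 1).
Full months from December 2049 through November 2052 contribute their day counts.
Then 31 days into December 2052.
Total: 29 + 31 + 31 + 28 + 31 + 30 + 31 + 30 + 31 + 31 + 30 + 31 + 30 + 31 + 31 + 28 + 31 + 30 + 31 + 30 + 31 + 31 + 30 + 31 + 30 + 31 + 31 + 29 + 31 + 30 + 31 + 30 + 31 + 31 + 30 + 31 + 30 + 31 = 1156.

1156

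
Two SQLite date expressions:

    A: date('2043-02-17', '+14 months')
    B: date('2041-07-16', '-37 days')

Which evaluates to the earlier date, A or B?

B

A = 2044-04-17.
B = 2041-06-09.
B is earlier.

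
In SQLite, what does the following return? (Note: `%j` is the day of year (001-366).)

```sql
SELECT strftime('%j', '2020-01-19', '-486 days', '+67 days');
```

First apply '-486 days', '+67 days': 2020-01-19 → 2018-11-26.
Day-of-year for 2018-11-26: days since 2018-01-01 inclusive = 330, zero-padded to 330.

330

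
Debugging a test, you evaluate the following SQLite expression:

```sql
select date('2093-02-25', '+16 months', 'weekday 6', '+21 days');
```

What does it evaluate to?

2094-07-17

Adding +16 months to 2093-02-25 gives 2094-06-25.
`weekday 6` advances to the next Saturday; 2094-06-25 is a Friday, so it moves forward to 2094-06-26.
June 2094 has 30 days; 4 remain after the 26th, so 5 days reach 2094-07-01.
Advancing 16 more days within July lands on 2094-07-17.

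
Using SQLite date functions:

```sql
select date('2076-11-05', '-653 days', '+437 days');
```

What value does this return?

2076-04-03

Applying '-653 days' to 2076-11-05: counting 653 days back gives 2075-01-22.
Applying '+437 days' to 2075-01-22: counting 437 days forward gives 2076-04-03.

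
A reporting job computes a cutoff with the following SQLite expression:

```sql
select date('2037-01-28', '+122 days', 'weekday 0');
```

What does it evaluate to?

2037-05-31

Applying '+122 days' to 2037-01-28: counting 122 days forward gives 2037-05-30.
`weekday 0` advances to the next Sunday; 2037-05-30 is a Saturday, so it moves forward to 2037-05-31.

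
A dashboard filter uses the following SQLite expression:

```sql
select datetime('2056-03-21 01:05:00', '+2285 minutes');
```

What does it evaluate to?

2285 minutes = 38h 5m; +2285 minutes from 2056-03-21 01:05:00 is 2056-03-22 15:10:00 (crosses midnight).

2056-03-22 15:10:00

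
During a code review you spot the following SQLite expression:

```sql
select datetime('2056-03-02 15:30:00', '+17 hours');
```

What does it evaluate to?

2056-03-03 08:30:00

+17 hours from 2056-03-02 15:30:00 is 2056-03-03 08:30:00 (crosses midnight).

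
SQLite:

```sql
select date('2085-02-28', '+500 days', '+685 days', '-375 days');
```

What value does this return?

Applying '+500 days' to 2085-02-28: counting 500 days forward gives 2086-07-13.
Applying '+685 days' to 2086-07-13: counting 685 days forward gives 2088-05-28.
Applying '-375 days' to 2088-05-28: counting 375 days back gives 2087-05-19.

2087-05-19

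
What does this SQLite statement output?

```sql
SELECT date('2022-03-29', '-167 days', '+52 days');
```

2021-12-04

Applying '-167 days' to 2022-03-29: counting 167 days back gives 2021-10-13.
Applying '+52 days' to 2021-10-13: counting 52 days forward gives 2021-12-04.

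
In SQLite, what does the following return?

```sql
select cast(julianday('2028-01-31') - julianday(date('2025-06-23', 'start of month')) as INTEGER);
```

974

`start of month` rewinds 2025-06-23 to 2025-06-01.
29 days remain in June 2025 after the 1st (30 − 1).
Full months from July 2025 through December 2027 contribute their day counts.
Then 31 days into January 2028.
Total: 29 + 31 + 31 + 30 + 31 + 30 + 31 + 31 + 28 + 31 + 30 + 31 + 30 + 31 + 31 + 30 + 31 + 30 + 31 + 31 + 28 + 31 + 30 + 31 + 30 + 31 + 31 + 30 + 31 + 30 + 31 + 31 = 974.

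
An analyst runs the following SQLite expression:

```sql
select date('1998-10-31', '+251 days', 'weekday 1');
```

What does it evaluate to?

Applying '+251 days' to 1998-10-31: counting 251 days forward gives 1999-07-09.
`weekday 1` advances to the next Monday; 1999-07-09 is a Friday, so it moves forward to 1999-07-12.

1999-07-12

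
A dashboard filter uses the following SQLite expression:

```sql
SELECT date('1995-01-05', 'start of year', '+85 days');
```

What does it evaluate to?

`start of year` rewinds 1995-01-05 to 1995-01-01.
Applying '+85 days' to 1995-01-01: counting 85 days forward gives 1995-03-27.

1995-03-27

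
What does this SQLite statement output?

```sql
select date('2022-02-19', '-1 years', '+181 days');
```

2021-08-19

Adding -1 year to 2022-02-19 gives 2021-02-19.
Applying '+181 days' to 2021-02-19: counting 181 days forward gives 2021-08-19.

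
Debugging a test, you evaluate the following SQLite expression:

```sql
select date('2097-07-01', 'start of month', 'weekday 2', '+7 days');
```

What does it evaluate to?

2097-07-09

`start of month` rewinds 2097-07-01 to 2097-07-01.
`weekday 2` advances to the next Tuesday; 2097-07-01 is a Monday, so it moves forward to 2097-07-02.
Advancing 7 more days within July lands on 2097-07-09.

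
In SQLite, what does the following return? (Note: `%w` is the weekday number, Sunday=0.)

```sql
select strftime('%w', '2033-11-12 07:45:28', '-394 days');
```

4

First apply '-394 days': 2033-11-12 07:45:28 → 2032-10-14 07:45:28.
2032-10-14 is a Thursday; with Sunday=0 that is 4.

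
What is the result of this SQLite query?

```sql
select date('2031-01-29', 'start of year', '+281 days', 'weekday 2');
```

2031-10-14

`start of year` rewinds 2031-01-29 to 2031-01-01.
Applying '+281 days' to 2031-01-01: counting 281 days forward gives 2031-10-09.
`weekday 2` advances to the next Tuesday; 2031-10-09 is a Thursday, so it moves forward to 2031-10-14.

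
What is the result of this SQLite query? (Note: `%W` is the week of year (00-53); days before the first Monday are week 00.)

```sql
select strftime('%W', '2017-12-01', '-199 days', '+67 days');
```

First apply '-199 days', '+67 days': 2017-12-01 → 2017-07-22.
2017-07-22 is a Saturday. SQLite's %W counts Mondays since the year started; the result is 29.

29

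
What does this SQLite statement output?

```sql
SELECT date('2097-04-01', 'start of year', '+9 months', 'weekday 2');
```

2097-10-01

`start of year` rewinds 2097-04-01 to 2097-01-01.
Adding +9 months to 2097-01-01 gives 2097-10-01.
`weekday 2` advances to the next Tuesday; 2097-10-01 is already a Tuesday, so it stays at 2097-10-01.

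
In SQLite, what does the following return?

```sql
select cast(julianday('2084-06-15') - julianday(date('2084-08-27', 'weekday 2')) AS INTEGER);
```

`weekday 2` advances to the next Tuesday; 2084-08-27 is a Sunday, so it moves forward to 2084-08-29.
15 days remain in June 2084 after the 15th (30 − 15).
July 2084: 31 days.
Then 29 days into August 2084.
Total: 15 + 31 + 29 = 75.
The subtraction is earlier − later, so the result is −75 → -75.

-75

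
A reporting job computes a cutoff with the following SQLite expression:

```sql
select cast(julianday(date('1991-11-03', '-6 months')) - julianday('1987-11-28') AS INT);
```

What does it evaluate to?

Adding -6 months to 1991-11-03 gives 1991-05-03.
2 days remain in November 1987 after the 28th (30 − 28).
Full months from December 1987 through April 1991 contribute their day counts.
Then 3 days into May 1991.
Total: 2 + 31 + 31 + 29 + 31 + 30 + 31 + 30 + 31 + 31 + 30 + 31 + 30 + 31 + 31 + 28 + 31 + 30 + 31 + 30 + 31 + 31 + 30 + 31 + 30 + 31 + 31 + 28 + 31 + 30 + 31 + 30 + 31 + 31 + 30 + 31 + 30 + 31 + 31 + 28 + 31 + 30 + 3 = 1252.

1252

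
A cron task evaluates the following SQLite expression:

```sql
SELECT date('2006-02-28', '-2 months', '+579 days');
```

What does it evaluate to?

Adding -2 months to 2006-02-28 gives 2005-12-28.
Applying '+579 days' to 2005-12-28: counting 579 days forward gives 2007-07-30.

2007-07-30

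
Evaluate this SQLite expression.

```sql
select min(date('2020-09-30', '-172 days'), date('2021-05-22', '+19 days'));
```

date('2020-09-30', '-172 days') → 2020-04-11.
date('2021-05-22', '+19 days') → 2021-06-10.
Earlier of the two is 2020-04-11.

2020-04-11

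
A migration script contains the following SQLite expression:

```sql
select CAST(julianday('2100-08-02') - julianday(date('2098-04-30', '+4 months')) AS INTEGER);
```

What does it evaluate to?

702

Adding +4 months to 2098-04-30 gives 2098-08-30.
1 day remains in August 2098 after the 30th (31 − 30).
Full months from September 2098 through July 2100 contribute their day counts.
Then 2 days into August 2100.
Total: 1 + 30 + 31 + 30 + 31 + 31 + 28 + 31 + 30 + 31 + 30 + 31 + 31 + 30 + 31 + 30 + 31 + 31 + 28 + 31 + 30 + 31 + 30 + 31 + 2 = 702.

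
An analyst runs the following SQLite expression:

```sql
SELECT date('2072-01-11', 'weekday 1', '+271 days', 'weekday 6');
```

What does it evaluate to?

2072-10-08

`weekday 1` advances to the next Monday; 2072-01-11 is already a Monday, so it stays at 2072-01-11.
Applying '+271 days' to 2072-01-11: counting 271 days forward gives 2072-10-08.
`weekday 6` advances to the next Saturday; 2072-10-08 is already a Saturday, so it stays at 2072-10-08.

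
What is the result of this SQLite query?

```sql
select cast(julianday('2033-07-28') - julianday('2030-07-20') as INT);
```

1104

11 days remain in July 2030 after the 20th (31 − 20).
Full months from August 2030 through June 2033 contribute their day counts.
Then 28 days into July 2033.
Total: 11 + 31 + 30 + 31 + 30 + 31 + 31 + 28 + 31 + 30 + 31 + 30 + 31 + 31 + 30 + 31 + 30 + 31 + 31 + 29 + 31 + 30 + 31 + 30 + 31 + 31 + 30 + 31 + 30 + 31 + 31 + 28 + 31 + 30 + 31 + 30 + 28 = 1104.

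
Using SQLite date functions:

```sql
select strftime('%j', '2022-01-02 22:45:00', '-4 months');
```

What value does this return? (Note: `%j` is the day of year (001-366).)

245

First apply '-4 months': 2022-01-02 22:45:00 → 2021-09-02 22:45:00.
Day-of-year for 2021-09-02: days since 2021-01-01 inclusive = 245, zero-padded to 245.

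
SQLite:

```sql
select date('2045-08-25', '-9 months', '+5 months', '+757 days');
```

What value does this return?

2047-05-22

Adding -9 months to 2045-08-25 gives 2044-11-25.
Adding +5 months to 2044-11-25 gives 2045-04-25.
Applying '+757 days' to 2045-04-25: counting 757 days forward gives 2047-05-22.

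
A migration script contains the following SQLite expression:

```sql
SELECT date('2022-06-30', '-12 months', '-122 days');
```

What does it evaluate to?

Adding -12 months to 2022-06-30 gives 2021-06-30.
Applying '-122 days' to 2021-06-30: counting 122 days back gives 2021-02-28.

2021-02-28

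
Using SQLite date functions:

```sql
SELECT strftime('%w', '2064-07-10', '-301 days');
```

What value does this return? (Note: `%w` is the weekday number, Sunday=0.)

4

First apply '-301 days': 2064-07-10 → 2063-09-13.
2063-09-13 is a Thursday; with Sunday=0 that is 4.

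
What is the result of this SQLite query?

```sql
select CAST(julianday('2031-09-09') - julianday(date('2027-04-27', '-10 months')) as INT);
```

1900

Adding -10 months to 2027-04-27 gives 2026-06-27.
3 days remain in June 2026 after the 27th (30 − 27).
Full months from July 2026 through August 2031 contribute their day counts.
Then 9 days into September 2031.
Total: 3 + 31 + 31 + 30 + 31 + 30 + 31 + 31 + 28 + 31 + 30 + 31 + 30 + 31 + 31 + 30 + 31 + 30 + 31 + 31 + 29 + 31 + 30 + 31 + 30 + 31 + 31 + 30 + 31 + 30 + 31 + 31 + 28 + 31 + 30 + 31 + 30 + 31 + 31 + 30 + 31 + 30 + 31 + 31 + 28 + 31 + 30 + 31 + 30 + 31 + 31 + 30 + 31 + 30 + 31 + 31 + 28 + 31 + 30 + 31 + 30 + 31 + 31 + 9 = 1900.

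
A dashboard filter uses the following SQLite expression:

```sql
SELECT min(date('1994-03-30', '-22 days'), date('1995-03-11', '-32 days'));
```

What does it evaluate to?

1994-03-08

date('1994-03-30', '-22 days') → 1994-03-08.
date('1995-03-11', '-32 days') → 1995-02-07.
Earlier of the two is 1994-03-08.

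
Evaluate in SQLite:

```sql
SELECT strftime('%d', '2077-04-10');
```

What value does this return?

10

`%d` extracts the 2-digit day of month: 10.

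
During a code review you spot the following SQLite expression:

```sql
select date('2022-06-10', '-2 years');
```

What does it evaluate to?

Adding -2 years to 2022-06-10 gives 2020-06-10.

2020-06-10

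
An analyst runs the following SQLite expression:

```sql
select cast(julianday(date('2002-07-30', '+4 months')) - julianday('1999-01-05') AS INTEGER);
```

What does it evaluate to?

Adding +4 months to 2002-07-30 gives 2002-11-30.
26 days remain in January 1999 after the 5th (31 − 5).
Full months from February 1999 through October 2002 contribute their day counts.
Then 30 days into November 2002.
Total: 26 + 28 + 31 + 30 + 31 + 30 + 31 + 31 + 30 + 31 + 30 + 31 + 31 + 29 + 31 + 30 + 31 + 30 + 31 + 31 + 30 + 31 + 30 + 31 + 31 + 28 + 31 + 30 + 31 + 30 + 31 + 31 + 30 + 31 + 30 + 31 + 31 + 28 + 31 + 30 + 31 + 30 + 31 + 31 + 30 + 31 + 30 = 1425.

1425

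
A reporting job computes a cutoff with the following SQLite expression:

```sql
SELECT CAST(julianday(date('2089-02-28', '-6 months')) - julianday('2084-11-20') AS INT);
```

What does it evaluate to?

Adding -6 months to 2089-02-28 gives 2088-08-28.
10 days remain in November 2084 after the 20th (30 − 20).
Full months from December 2084 through July 2088 contribute their day counts.
Then 28 days into August 2088.
Total: 10 + 31 + 31 + 28 + 31 + 30 + 31 + 30 + 31 + 31 + 30 + 31 + 30 + 31 + 31 + 28 + 31 + 30 + 31 + 30 + 31 + 31 + 30 + 31 + 30 + 31 + 31 + 28 + 31 + 30 + 31 + 30 + 31 + 31 + 30 + 31 + 30 + 31 + 31 + 29 + 31 + 30 + 31 + 30 + 31 + 28 = 1377.

1377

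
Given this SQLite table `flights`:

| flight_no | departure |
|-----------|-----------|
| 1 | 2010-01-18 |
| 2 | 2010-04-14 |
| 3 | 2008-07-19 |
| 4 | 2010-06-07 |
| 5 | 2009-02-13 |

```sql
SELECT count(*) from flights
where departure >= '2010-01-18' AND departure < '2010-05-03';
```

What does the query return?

Rows in [2010-01-18, 2010-05-03): 2010-01-18, 2010-04-14 → 2 rows.

2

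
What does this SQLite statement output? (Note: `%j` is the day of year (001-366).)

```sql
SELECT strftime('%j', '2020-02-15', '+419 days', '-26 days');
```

073

First apply '+419 days', '-26 days': 2020-02-15 → 2021-03-14.
Day-of-year for 2021-03-14: days since 2021-01-01 inclusive = 73, zero-padded to 073.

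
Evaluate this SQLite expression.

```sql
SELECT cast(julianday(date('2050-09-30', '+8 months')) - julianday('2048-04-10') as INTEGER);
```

Adding +8 months to 2050-09-30 gives 2051-05-30.
20 days remain in April 2048 after the 10th (30 − 10).
Full months from May 2048 through April 2051 contribute their day counts.
Then 30 days into May 2051.
Total: 20 + 31 + 30 + 31 + 31 + 30 + 31 + 30 + 31 + 31 + 28 + 31 + 30 + 31 + 30 + 31 + 31 + 30 + 31 + 30 + 31 + 31 + 28 + 31 + 30 + 31 + 30 + 31 + 31 + 30 + 31 + 30 + 31 + 31 + 28 + 31 + 30 + 30 = 1145.

1145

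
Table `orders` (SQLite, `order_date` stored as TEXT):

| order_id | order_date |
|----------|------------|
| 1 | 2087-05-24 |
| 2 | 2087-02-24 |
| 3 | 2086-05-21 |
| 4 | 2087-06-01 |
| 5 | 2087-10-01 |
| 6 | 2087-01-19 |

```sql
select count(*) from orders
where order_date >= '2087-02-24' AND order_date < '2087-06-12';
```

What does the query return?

Rows in [2087-02-24, 2087-06-12): 2087-05-24, 2087-02-24, 2087-06-01 → 3 rows.

3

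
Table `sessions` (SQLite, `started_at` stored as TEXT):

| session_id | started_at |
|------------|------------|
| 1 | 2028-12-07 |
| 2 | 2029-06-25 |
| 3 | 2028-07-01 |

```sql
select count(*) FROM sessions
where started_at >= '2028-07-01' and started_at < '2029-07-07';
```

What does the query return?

3

Rows in [2028-07-01, 2029-07-07): 2028-12-07, 2029-06-25, 2028-07-01 → 3 rows.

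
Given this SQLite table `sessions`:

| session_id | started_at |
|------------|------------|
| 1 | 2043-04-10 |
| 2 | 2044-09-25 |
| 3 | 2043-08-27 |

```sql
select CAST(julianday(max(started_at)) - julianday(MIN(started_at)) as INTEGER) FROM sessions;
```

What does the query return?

534

MIN = 2043-04-10, MAX = 2044-09-25.
20 days remain in April 2043 after the 10th (30 − 10).
Full months from May 2043 through August 2044 contribute their day counts.
Then 25 days into September 2044.
Total: 20 + 31 + 30 + 31 + 31 + 30 + 31 + 30 + 31 + 31 + 29 + 31 + 30 + 31 + 30 + 31 + 31 + 25 = 534.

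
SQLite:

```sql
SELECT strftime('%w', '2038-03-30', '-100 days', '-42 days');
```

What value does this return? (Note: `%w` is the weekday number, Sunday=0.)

0

First apply '-100 days', '-42 days': 2038-03-30 → 2037-11-08.
2037-11-08 is a Sunday; with Sunday=0 that is 0.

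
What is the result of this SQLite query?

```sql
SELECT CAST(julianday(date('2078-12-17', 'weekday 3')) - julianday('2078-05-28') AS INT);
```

207

`weekday 3` advances to the next Wednesday; 2078-12-17 is a Saturday, so it moves forward to 2078-12-21.
3 days remain in May 2078 after the 28th (31 − 28).
Full months from June 2078 through November 2078 contribute their day counts.
Then 21 days into December 2078.
Total: 3 + 30 + 31 + 31 + 30 + 31 + 30 + 21 = 207.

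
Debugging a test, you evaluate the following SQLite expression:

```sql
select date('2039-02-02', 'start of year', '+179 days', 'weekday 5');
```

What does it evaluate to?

`start of year` rewinds 2039-02-02 to 2039-01-01.
Applying '+179 days' to 2039-01-01: counting 179 days forward gives 2039-06-29.
`weekday 5` advances to the next Friday; 2039-06-29 is a Wednesday, so it moves forward to 2039-07-01.

2039-07-01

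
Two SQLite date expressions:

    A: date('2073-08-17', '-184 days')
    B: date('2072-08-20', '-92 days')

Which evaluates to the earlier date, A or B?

B

A = 2073-02-14.
B = 2072-05-20.
B is earlier.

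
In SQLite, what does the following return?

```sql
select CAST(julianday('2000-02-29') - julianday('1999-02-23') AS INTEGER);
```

5 days remain in February 1999 after the 23rd (28 − 23).
Full months from March 1999 through January 2000 contribute their day counts.
Then 29 days into February 2000.
Total: 5 + 31 + 30 + 31 + 30 + 31 + 31 + 30 + 31 + 30 + 31 + 31 + 29 = 371.

371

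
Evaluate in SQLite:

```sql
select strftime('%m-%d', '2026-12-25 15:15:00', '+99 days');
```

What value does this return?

04-03

First apply '+99 days': 2026-12-25 15:15:00 → 2027-04-03 15:15:00.
`%m-%d` extracts the month-day: 04-03.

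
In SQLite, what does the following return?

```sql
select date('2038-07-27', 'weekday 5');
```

2038-07-30

`weekday 5` advances to the next Friday; 2038-07-27 is a Tuesday, so it moves forward to 2038-07-30.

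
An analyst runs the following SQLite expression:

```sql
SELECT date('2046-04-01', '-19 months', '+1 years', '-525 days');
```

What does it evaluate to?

Adding -19 months to 2046-04-01 gives 2044-09-01.
Adding +1 year to 2044-09-01 gives 2045-09-01.
Applying '-525 days' to 2045-09-01: counting 525 days back gives 2044-03-25.

2044-03-25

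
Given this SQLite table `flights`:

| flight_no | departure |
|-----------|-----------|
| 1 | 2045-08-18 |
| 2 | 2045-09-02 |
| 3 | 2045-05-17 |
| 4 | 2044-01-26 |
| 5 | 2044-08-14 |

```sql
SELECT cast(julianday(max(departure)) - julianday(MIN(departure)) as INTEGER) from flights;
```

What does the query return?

MIN = 2044-01-26, MAX = 2045-09-02.
5 days remain in January 2044 after the 26th (31 − 26).
Full months from February 2044 through August 2045 contribute their day counts.
Then 2 days into September 2045.
Total: 5 + 29 + 31 + 30 + 31 + 30 + 31 + 31 + 30 + 31 + 30 + 31 + 31 + 28 + 31 + 30 + 31 + 30 + 31 + 31 + 2 = 585.

585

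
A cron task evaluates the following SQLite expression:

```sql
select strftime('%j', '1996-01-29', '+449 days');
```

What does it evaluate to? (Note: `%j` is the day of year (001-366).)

First apply '+449 days': 1996-01-29 → 1997-04-22.
Day-of-year for 1997-04-22: days since 1997-01-01 inclusive = 112, zero-padded to 112.

112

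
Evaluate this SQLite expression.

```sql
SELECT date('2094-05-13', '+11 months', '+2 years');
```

2097-04-13

Adding +11 months to 2094-05-13 gives 2095-04-13.
Adding +2 years to 2095-04-13 gives 2097-04-13.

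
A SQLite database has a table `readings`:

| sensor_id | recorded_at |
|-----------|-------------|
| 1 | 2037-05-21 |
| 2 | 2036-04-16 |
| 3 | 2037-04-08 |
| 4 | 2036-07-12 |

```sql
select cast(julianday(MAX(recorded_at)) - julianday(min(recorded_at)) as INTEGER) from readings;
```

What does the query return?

400

MIN = 2036-04-16, MAX = 2037-05-21.
14 days remain in April 2036 after the 16th (30 − 16).
Full months from May 2036 through April 2037 contribute their day counts.
Then 21 days into May 2037.
Total: 14 + 31 + 30 + 31 + 31 + 30 + 31 + 30 + 31 + 31 + 28 + 31 + 30 + 21 = 400.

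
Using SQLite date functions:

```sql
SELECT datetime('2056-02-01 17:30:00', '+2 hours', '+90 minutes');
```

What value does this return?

2056-02-01 21:00:00

+2 hours from 2056-02-01 17:30:00 is 2056-02-01 19:30:00.
90 minutes = 1h 30m; +90 minutes from 2056-02-01 19:30:00 is 2056-02-01 21:00:00.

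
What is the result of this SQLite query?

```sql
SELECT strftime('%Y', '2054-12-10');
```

2054

`%Y` extracts the 4-digit year: 2054.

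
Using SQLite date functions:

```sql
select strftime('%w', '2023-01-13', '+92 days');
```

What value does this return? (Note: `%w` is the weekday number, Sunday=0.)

6

First apply '+92 days': 2023-01-13 → 2023-04-15.
2023-04-15 is a Saturday; with Sunday=0 that is 6.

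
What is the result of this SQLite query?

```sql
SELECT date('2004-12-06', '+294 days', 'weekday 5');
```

2005-09-30

Applying '+294 days' to 2004-12-06: counting 294 days forward gives 2005-09-26.
`weekday 5` advances to the next Friday; 2005-09-26 is a Monday, so it moves forward to 2005-09-30.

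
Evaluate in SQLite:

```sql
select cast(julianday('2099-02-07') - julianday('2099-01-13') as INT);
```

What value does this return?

25

18 days remain in January 2099 after the 13th (31 − 13).
Then 7 days into February 2099.
Total: 18 + 7 = 25.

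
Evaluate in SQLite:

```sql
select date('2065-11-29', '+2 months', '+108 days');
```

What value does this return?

Adding +2 months to 2065-11-29 gives 2066-01-29.
Applying '+108 days' to 2066-01-29: counting 108 days forward gives 2066-05-17.

2066-05-17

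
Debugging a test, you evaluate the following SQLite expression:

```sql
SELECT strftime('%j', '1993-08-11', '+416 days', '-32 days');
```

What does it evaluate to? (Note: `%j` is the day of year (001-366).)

First apply '+416 days', '-32 days': 1993-08-11 → 1994-08-30.
Day-of-year for 1994-08-30: days since 1994-01-01 inclusive = 242, zero-padded to 242.

242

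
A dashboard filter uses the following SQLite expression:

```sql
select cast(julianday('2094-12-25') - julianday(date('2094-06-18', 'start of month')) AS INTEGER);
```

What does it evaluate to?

207

`start of month` rewinds 2094-06-18 to 2094-06-01.
29 days remain in June 2094 after the 1st (30 − 1).
July 2094: 31 days.
August 2094: 31 days.
September 2094: 30 days.
October 2094: 31 days.
November 2094: 30 days.
Then 25 days into December 2094.
Total: 29 + 31 + 31 + 30 + 31 + 30 + 25 = 207.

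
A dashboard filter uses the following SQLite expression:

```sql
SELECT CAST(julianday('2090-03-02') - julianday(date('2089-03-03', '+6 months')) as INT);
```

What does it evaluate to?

Adding +6 months to 2089-03-03 gives 2089-09-03.
27 days remain in September 2089 after the 3rd (30 − 3).
October 2089: 31 days.
November 2089: 30 days.
December 2089: 31 days.
January 2090: 31 days.
February 2090: 28 days.
Then 2 days into March 2090.
Total: 27 + 31 + 30 + 31 + 31 + 28 + 2 = 180.

180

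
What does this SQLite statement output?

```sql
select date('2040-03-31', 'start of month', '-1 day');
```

2040-02-29

`start of month` rewinds 2040-03-31 to 2040-03-01.
Going back 1 day from 2040-03-01 reaches 2040-02-29 (last day of February, 29 days).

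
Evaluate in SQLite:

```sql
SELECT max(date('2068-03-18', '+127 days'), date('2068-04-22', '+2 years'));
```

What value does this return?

date('2068-03-18', '+127 days') → 2068-07-23.
date('2068-04-22', '+2 years') → 2070-04-22.
Later of the two is 2070-04-22.

2070-04-22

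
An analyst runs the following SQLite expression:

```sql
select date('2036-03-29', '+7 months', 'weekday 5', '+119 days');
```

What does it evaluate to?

2037-02-27

Adding +7 months to 2036-03-29 gives 2036-10-29.
`weekday 5` advances to the next Friday; 2036-10-29 is a Wednesday, so it moves forward to 2036-10-31.
Applying '+119 days' to 2036-10-31: counting 119 days forward gives 2037-02-27.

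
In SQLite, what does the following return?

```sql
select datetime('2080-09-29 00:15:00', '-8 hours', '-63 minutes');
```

-8 hours from 2080-09-29 00:15:00 is 2080-09-28 16:15:00 (crosses midnight).
63 minutes = 1h 3m; -63 minutes from 2080-09-28 16:15:00 is 2080-09-28 15:12:00.

2080-09-28 15:12:00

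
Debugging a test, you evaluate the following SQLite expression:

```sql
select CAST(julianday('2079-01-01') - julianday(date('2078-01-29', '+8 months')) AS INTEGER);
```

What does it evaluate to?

Adding +8 months to 2078-01-29 gives 2078-09-29.
1 day remains in September 2078 after the 29th (30 − 29).
October 2078: 31 days.
November 2078: 30 days.
December 2078: 31 days.
Then 1 day into January 2079.
Total: 1 + 31 + 30 + 31 + 1 = 94.

94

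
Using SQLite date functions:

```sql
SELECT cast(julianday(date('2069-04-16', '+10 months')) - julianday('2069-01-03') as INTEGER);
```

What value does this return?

Adding +10 months to 2069-04-16 gives 2070-02-16.
28 days remain in January 2069 after the 3rd (31 − 3).
Full months from February 2069 through January 2070 contribute their day counts.
Then 16 days into February 2070.
Total: 28 + 28 + 31 + 30 + 31 + 30 + 31 + 31 + 30 + 31 + 30 + 31 + 31 + 16 = 409.

409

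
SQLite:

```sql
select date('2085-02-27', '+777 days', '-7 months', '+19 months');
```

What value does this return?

2088-04-15

Applying '+777 days' to 2085-02-27: counting 777 days forward gives 2087-04-15.
Adding -7 months to 2087-04-15 gives 2086-09-15.
Adding +19 months to 2086-09-15 gives 2088-04-15.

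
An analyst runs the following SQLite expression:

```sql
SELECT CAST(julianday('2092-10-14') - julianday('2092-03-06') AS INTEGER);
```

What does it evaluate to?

222

25 days remain in March 2092 after the 6th (31 − 6).
Full months from April 2092 through September 2092 contribute their day counts.
Then 14 days into October 2092.
Total: 25 + 30 + 31 + 30 + 31 + 31 + 30 + 14 = 222.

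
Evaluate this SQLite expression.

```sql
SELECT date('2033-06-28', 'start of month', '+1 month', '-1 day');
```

2033-06-30

`start of month` rewinds 2033-06-28 to 2033-06-01.
Adding +1 month to 2033-06-01 gives 2033-07-01.
Going back 1 day from 2033-07-01 reaches 2033-06-30 (last day of June, 30 days).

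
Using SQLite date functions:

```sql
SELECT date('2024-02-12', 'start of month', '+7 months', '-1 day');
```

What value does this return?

2024-08-31

`start of month` rewinds 2024-02-12 to 2024-02-01.
Adding +7 months to 2024-02-01 gives 2024-09-01.
Going back 1 day from 2024-09-01 reaches 2024-08-31 (last day of August, 31 days).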